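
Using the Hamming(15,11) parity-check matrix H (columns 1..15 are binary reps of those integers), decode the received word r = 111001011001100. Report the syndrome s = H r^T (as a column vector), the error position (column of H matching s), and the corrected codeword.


s = (0, 1, 1, 0)^T, error position = 6, corrected codeword c = 111000011001100

Compute s = H r^T mod 2 one row at a time:
  s_1 = 1 + 1 + 0 + 0 + 1 + 1 + 0 + 0 = 4 ≡ 0 (mod 2).
  s_2 = 0 + 0 + 1 + 0 + 1 + 1 + 0 + 0 = 3 ≡ 1 (mod 2).
  s_3 = 1 + 1 + 1 + 0 + 0 + 0 + 0 + 0 = 3 ≡ 1 (mod 2).
  s_4 = 1 + 1 + 0 + 0 + 1 + 0 + 1 + 0 = 4 ≡ 0 (mod 2).
s = (0, 1, 1, 0)^T — this equals column 6 of H (binary 0110), so error is at position 6.
Correct: flip bit 6 of r = 111001011001100 to get c = 111000011001100.


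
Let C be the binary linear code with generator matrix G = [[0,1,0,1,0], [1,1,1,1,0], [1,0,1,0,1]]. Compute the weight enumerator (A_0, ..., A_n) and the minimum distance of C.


Weight distribution: A_0 = 1, A_1 = 1, A_2 = 2, A_3 = 2, A_4 = 1, A_5 = 1. Minimum distance d = 1.

Enumerate all 2^3 = 8 messages m ∈ F_2^3.
For each, compute codeword c = mG in F_2^5, then tally its weight.
  m = 000 → c = 00000, weight = 0.
  m = 100 → c = 01010, weight = 2.
  m = 010 → c = 11110, weight = 4.
  m = 110 → c = 10100, weight = 2.
  m = 001 → c = 10101, weight = 3.
  m = 101 → c = 11111, weight = 5.
  m = 011 → c = 01011, weight = 3.
  m = 111 → c = 00001, weight = 1.
Tally weights:
  weight 0: 1 codewords.
  weight 1: 1 codewords.
  weight 2: 2 codewords.
  weight 3: 2 codewords.
  weight 4: 1 codewords.
  weight 5: 1 codewords.
Minimum distance d = smallest w > 0 with A_w > 0 = 1.
Sanity: Σ A_w = 8 = 2^3 = 8 ✓.


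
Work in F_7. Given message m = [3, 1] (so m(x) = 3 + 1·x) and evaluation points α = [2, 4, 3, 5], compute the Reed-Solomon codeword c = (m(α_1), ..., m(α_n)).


c = [5, 0, 6, 1]

Message polynomial: m(x) = 3 + 1·x (mod 7).
For each evaluation point α_i, compute m(α_i) mod 7:
  α_1 = 2: Horner steps 1 → 5, so m(2) = 5.
  α_2 = 4: Horner steps 1 → 0, so m(4) = 0.
  α_3 = 3: Horner steps 1 → 6, so m(3) = 6.
  α_4 = 5: Horner steps 1 → 1, so m(5) = 1.
Codeword c = [5, 0, 6, 1] ∈ F_7^4.


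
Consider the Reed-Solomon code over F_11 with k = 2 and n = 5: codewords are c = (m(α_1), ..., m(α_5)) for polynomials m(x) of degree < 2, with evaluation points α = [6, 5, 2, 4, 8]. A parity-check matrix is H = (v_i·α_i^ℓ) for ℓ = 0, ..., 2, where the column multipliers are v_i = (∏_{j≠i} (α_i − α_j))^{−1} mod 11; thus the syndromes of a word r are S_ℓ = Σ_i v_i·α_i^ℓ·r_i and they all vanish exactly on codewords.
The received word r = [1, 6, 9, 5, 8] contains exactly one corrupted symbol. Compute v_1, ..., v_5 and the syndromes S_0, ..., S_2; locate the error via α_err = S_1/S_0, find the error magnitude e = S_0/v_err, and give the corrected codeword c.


S = (4, 9, 1), error at position 2, error magnitude e = 3, c = [1, 3, 9, 5, 8].

Step 1: column multipliers v_i = (∏_{j≠i}(α_i − α_j))^{−1} mod 11.
  i = 1 (α = 6): (6−5)(6−2)(6−4)(6−8) = 1·4·2·(−2) = −16 ≡ 6, so v_1 = 6^{−1} = 2 (mod 11).
  i = 2 (α = 5): (5−6)(5−2)(5−4)(5−8) = (−1)·3·1·(−3) = 9 ≡ 9, so v_2 = 9^{−1} = 5 (mod 11).
  i = 3 (α = 2): (2−6)(2−5)(2−4)(2−8) = (−4)·(−3)·(−2)·(−6) = 144 ≡ 1, so v_3 = 1^{−1} = 1 (mod 11).
  i = 4 (α = 4): (4−6)(4−5)(4−2)(4−8) = (−2)·(−1)·2·(−4) = −16 ≡ 6, so v_4 = 6^{−1} = 2 (mod 11).
  i = 5 (α = 8): (8−6)(8−5)(8−2)(8−4) = 2·3·6·4 = 144 ≡ 1, so v_5 = 1^{−1} = 1 (mod 11).
  v = [2, 5, 1, 2, 1].
Step 2: syndromes of r = [1, 6, 9, 5, 8] (all sums mod 11).
  S_0 = Σ v_i r_i = 2·1 + 5·6 + 1·9 + 2·5 + 1·8 = 59 ≡ 4.
  S_1 = Σ v_i α_i r_i = 2·6·1 + 5·5·6 + 1·2·9 + 2·4·5 + 1·8·8 = 284 ≡ 9.
  α_i^2 mod 11 = [3, 3, 4, 5, 9].
  S_2 = Σ v_i α_i^2 r_i = 2·3·1 + 5·3·6 + 1·4·9 + 2·5·5 + 1·9·8 = 254 ≡ 1.
  S = (4, 9, 1) ≠ 0, so r is not a codeword (an error is present).
Step 3: locate the error. For a single error e at position i, S_ℓ = v_i·e·α_i^ℓ, so α_err = S_1/S_0.
  S_0^{−1} = 4^{−1} = 3 (mod 11), so α_err = 9·3 = 27 ≡ 5 = α_2. Error position i = 2.
  Consistency check: S_2/S_1 = 1·5 = 5 ≡ 5 = α_err ✓ (single-error assumption holds).
Step 4: error magnitude e = S_0/v_2 = S_0·∏_{j≠2}(α_2 − α_j) = 4·9 = 36 ≡ 3 (mod 11).
Step 5: correct position 2: c_2 = r_2 − e = 6 − 3 ≡ 3 (mod 11). Hence c = [1, 3, 9, 5, 8].
  Check: interpolating c through the α_i gives m(x) = 2 + 9·x (degree < 2) with m(α_i) = c_i for every i, so c is indeed a codeword.


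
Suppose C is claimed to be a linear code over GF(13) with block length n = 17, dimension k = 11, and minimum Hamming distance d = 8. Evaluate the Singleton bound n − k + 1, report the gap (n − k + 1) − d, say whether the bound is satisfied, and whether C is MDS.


Singleton RHS = n − k + 1 = 7, slack = -1, bound violated (no such code; not MDS).

Singleton bound: d ≤ n − k + 1.
Here n = 17, k = 11, so n − k + 1 = 7.
Given d = 8, check d ≤ 7: NO.
Slack = (n − k + 1) − d = -1.
The slack is negative: d = 8 exceeds n − k + 1 = 7 by 1, so the Singleton bound is violated and no linear [17, 11, 8]_13 code can exist. In particular it is not MDS (MDS requires d = n − k + 1 exactly).
Description: the claimed parameters are [17, 11, 8]_13; such a code would be impossible (violates the Singleton bound).


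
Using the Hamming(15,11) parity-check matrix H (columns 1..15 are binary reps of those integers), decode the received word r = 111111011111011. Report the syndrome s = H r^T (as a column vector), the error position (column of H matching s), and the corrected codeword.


s = (1, 0, 1, 0)^T, error position = 10, corrected codeword c = 111111011011011

Compute s = H r^T mod 2 one row at a time:
  s_1 = 1 + 1 + 1 + 1 + 1 + 0 + 1 + 1 = 7 ≡ 1 (mod 2).
  s_2 = 1 + 1 + 1 + 0 + 1 + 0 + 1 + 1 = 6 ≡ 0 (mod 2).
  s_3 = 1 + 1 + 1 + 0 + 1 + 1 + 1 + 1 = 7 ≡ 1 (mod 2).
  s_4 = 1 + 1 + 1 + 0 + 1 + 1 + 0 + 1 = 6 ≡ 0 (mod 2).
s = (1, 0, 1, 0)^T — this equals column 10 of H (binary 1010), so error is at position 10.
Correct: flip bit 10 of r = 111111011111011 to get c = 111111011011011.


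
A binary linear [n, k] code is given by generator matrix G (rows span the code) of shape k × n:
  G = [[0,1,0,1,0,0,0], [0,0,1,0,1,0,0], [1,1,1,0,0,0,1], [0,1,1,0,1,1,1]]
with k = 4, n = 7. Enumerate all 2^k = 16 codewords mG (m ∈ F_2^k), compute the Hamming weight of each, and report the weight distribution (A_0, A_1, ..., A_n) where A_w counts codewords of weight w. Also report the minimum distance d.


Weight distribution: A_0 = 1, A_2 = 2, A_3 = 4, A_4 = 5, A_5 = 4. Minimum distance d = 2.

Enumerate all 2^4 = 16 messages m ∈ F_2^4.
For each, compute codeword c = mG in F_2^7, then tally its weight.
  m = 0000 → c = 0000000, weight = 0.
  m = 1000 → c = 0101000, weight = 2.
  m = 0100 → c = 0010100, weight = 2.
  m = 1100 → c = 0111100, weight = 4.
  m = 0010 → c = 1110001, weight = 4.
  m = 1010 → c = 1011001, weight = 4.
  m = 0110 → c = 1100101, weight = 4.
  m = 1110 → c = 1001101, weight = 4.
  m = 0001 → c = 0110111, weight = 5.
  m = 1001 → c = 0011111, weight = 5.
  m = 0101 → c = 0100011, weight = 3.
  m = 1101 → c = 0001011, weight = 3.
  m = 0011 → c = 1000110, weight = 3.
  m = 1011 → c = 1101110, weight = 5.
  m = 0111 → c = 1010010, weight = 3.
  m = 1111 → c = 1111010, weight = 5.
Tally weights:
  weight 0: 1 codewords.
  weight 2: 2 codewords.
  weight 3: 4 codewords.
  weight 4: 5 codewords.
  weight 5: 4 codewords.
Minimum distance d = smallest w > 0 with A_w > 0 = 2.
Sanity: Σ A_w = 16 = 2^4 = 16 ✓.


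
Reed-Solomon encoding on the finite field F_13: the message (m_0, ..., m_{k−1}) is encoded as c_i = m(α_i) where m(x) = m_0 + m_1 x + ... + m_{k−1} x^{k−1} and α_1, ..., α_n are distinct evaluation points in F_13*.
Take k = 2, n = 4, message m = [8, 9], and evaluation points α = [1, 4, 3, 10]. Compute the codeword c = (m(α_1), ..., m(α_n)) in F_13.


c = [4, 5, 9, 7]

Message polynomial: m(x) = 8 + 9·x (mod 13).
For each evaluation point α_i, compute m(α_i) mod 13:
  α_1 = 1: Horner steps 9 → 4, so m(1) = 4.
  α_2 = 4: Horner steps 9 → 5, so m(4) = 5.
  α_3 = 3: Horner steps 9 → 9, so m(3) = 9.
  α_4 = 10: Horner steps 9 → 7, so m(10) = 7.
Codeword c = [4, 5, 9, 7] ∈ F_13^4.


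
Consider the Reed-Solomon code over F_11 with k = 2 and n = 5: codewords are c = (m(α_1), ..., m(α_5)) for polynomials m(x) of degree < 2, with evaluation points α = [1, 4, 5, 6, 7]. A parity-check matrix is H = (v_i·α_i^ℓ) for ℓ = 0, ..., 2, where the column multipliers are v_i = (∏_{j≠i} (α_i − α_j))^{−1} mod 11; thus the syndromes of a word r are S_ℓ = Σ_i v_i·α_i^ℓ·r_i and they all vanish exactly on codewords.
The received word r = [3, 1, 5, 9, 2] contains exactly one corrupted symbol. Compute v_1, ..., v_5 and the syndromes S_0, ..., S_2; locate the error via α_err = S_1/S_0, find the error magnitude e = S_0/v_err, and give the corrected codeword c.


S = (10, 10, 10), error at position 1, error magnitude e = 3, c = [0, 1, 5, 9, 2].

Step 1: column multipliers v_i = (∏_{j≠i}(α_i − α_j))^{−1} mod 11.
  i = 1 (α = 1): (1−4)(1−5)(1−6)(1−7) = (−3)·(−4)·(−5)·(−6) = 360 ≡ 8, so v_1 = 8^{−1} = 7 (mod 11).
  i = 2 (α = 4): (4−1)(4−5)(4−6)(4−7) = 3·(−1)·(−2)·(−3) = −18 ≡ 4, so v_2 = 4^{−1} = 3 (mod 11).
  i = 3 (α = 5): (5−1)(5−4)(5−6)(5−7) = 4·1·(−1)·(−2) = 8 ≡ 8, so v_3 = 8^{−1} = 7 (mod 11).
  i = 4 (α = 6): (6−1)(6−4)(6−5)(6−7) = 5·2·1·(−1) = −10 ≡ 1, so v_4 = 1^{−1} = 1 (mod 11).
  i = 5 (α = 7): (7−1)(7−4)(7−5)(7−6) = 6·3·2·1 = 36 ≡ 3, so v_5 = 3^{−1} = 4 (mod 11).
  v = [7, 3, 7, 1, 4].
Step 2: syndromes of r = [3, 1, 5, 9, 2] (all sums mod 11).
  S_0 = Σ v_i r_i = 7·3 + 3·1 + 7·5 + 1·9 + 4·2 = 76 ≡ 10.
  S_1 = Σ v_i α_i r_i = 7·1·3 + 3·4·1 + 7·5·5 + 1·6·9 + 4·7·2 = 318 ≡ 10.
  α_i^2 mod 11 = [1, 5, 3, 3, 5].
  S_2 = Σ v_i α_i^2 r_i = 7·1·3 + 3·5·1 + 7·3·5 + 1·3·9 + 4·5·2 = 208 ≡ 10.
  S = (10, 10, 10) ≠ 0, so r is not a codeword (an error is present).
Step 3: locate the error. For a single error e at position i, S_ℓ = v_i·e·α_i^ℓ, so α_err = S_1/S_0.
  S_0^{−1} = 10^{−1} = 10 (mod 11), so α_err = 10·10 = 100 ≡ 1 = α_1. Error position i = 1.
  Consistency check: S_2/S_1 = 10·10 = 100 ≡ 1 = α_err ✓ (single-error assumption holds).
Step 4: error magnitude e = S_0/v_1 = S_0·∏_{j≠1}(α_1 − α_j) = 10·8 = 80 ≡ 3 (mod 11).
Step 5: correct position 1: c_1 = r_1 − e = 3 − 3 ≡ 0 (mod 11). Hence c = [0, 1, 5, 9, 2].
  Check: interpolating c through the α_i gives m(x) = 7 + 4·x (degree < 2) with m(α_i) = c_i for every i, so c is indeed a codeword.


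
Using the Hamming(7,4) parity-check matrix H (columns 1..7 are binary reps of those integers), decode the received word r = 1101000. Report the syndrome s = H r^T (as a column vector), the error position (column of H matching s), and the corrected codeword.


s = (1, 1, 1)^T, error position = 7, corrected codeword c = 1101001

Compute s = H r^T mod 2 one row at a time:
  s_1 = 1 + 0 + 0 + 0 = 1 ≡ 1 (mod 2).
  s_2 = 1 + 0 + 0 + 0 = 1 ≡ 1 (mod 2).
  s_3 = 1 + 0 + 0 + 0 = 1 ≡ 1 (mod 2).
s = (1, 1, 1)^T — this equals column 7 of H (binary 111), so error is at position 7.
Correct: flip bit 7 of r = 1101000 to get c = 1101001.


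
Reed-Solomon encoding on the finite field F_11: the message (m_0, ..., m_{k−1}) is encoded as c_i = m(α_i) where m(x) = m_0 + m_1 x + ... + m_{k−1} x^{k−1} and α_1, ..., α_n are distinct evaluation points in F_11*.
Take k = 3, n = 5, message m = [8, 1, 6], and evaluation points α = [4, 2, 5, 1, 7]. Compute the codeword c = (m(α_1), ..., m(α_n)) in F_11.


c = [9, 1, 9, 4, 1]

Message polynomial: m(x) = 8 + 1·x + 6·x^2 (mod 11).
For each evaluation point α_i, compute m(α_i) mod 11:
  α_1 = 4: Horner steps 6 → 3 → 9, so m(4) = 9.
  α_2 = 2: Horner steps 6 → 2 → 1, so m(2) = 1.
  α_3 = 5: Horner steps 6 → 9 → 9, so m(5) = 9.
  α_4 = 1: Horner steps 6 → 7 → 4, so m(1) = 4.
  α_5 = 7: Horner steps 6 → 10 → 1, so m(7) = 1.
Codeword c = [9, 1, 9, 4, 1] ∈ F_11^5.


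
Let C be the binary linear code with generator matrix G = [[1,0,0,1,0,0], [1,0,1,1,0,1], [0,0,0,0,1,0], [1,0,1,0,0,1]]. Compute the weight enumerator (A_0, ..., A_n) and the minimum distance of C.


Weight distribution: A_0 = 1, A_1 = 3, A_2 = 4, A_3 = 4, A_4 = 3, A_5 = 1. Minimum distance d = 1.

Enumerate all 2^4 = 16 messages m ∈ F_2^4.
For each, compute codeword c = mG in F_2^6, then tally its weight.
  m = 0000 → c = 000000, weight = 0.
  m = 1000 → c = 100100, weight = 2.
  m = 0100 → c = 101101, weight = 4.
  m = 1100 → c = 001001, weight = 2.
  m = 0010 → c = 000010, weight = 1.
  m = 1010 → c = 100110, weight = 3.
  m = 0110 → c = 101111, weight = 5.
  m = 1110 → c = 001011, weight = 3.
  m = 0001 → c = 101001, weight = 3.
  m = 1001 → c = 001101, weight = 3.
  m = 0101 → c = 000100, weight = 1.
  m = 1101 → c = 100000, weight = 1.
  m = 0011 → c = 101011, weight = 4.
  m = 1011 → c = 001111, weight = 4.
  m = 0111 → c = 000110, weight = 2.
  m = 1111 → c = 100010, weight = 2.
Tally weights:
  weight 0: 1 codewords.
  weight 1: 3 codewords.
  weight 2: 4 codewords.
  weight 3: 4 codewords.
  weight 4: 3 codewords.
  weight 5: 1 codewords.
Minimum distance d = smallest w > 0 with A_w > 0 = 1.
Sanity: Σ A_w = 16 = 2^4 = 16 ✓.


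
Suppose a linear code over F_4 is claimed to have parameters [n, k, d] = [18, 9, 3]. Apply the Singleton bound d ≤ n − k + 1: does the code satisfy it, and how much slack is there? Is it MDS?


Singleton RHS = n − k + 1 = 10, slack = 7, bound satisfied, not MDS.

Singleton bound: d ≤ n − k + 1.
Here n = 18, k = 9, so n − k + 1 = 10.
Given d = 3, check d ≤ 10: YES.
Slack = (n − k + 1) − d = 7.
The code is NOT MDS (slack = 7 > 0).
Description: the claimed parameters are [18, 9, 3]_4; such a code would be non-MDS.


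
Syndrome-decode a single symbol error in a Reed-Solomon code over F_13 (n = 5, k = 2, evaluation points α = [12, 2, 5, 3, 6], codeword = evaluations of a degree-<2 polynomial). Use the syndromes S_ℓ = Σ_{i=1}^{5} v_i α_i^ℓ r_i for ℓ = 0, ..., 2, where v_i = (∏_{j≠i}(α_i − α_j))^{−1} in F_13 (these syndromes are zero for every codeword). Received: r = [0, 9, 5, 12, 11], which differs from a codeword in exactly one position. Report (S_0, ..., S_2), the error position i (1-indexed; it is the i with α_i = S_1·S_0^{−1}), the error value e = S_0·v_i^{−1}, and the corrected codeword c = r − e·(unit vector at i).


S = (7, 3, 5), error at position 5, error magnitude e = 3, c = [0, 9, 5, 12, 8].

Step 1: column multipliers v_i = (∏_{j≠i}(α_i − α_j))^{−1} mod 13.
  i = 1 (α = 12): (12−2)(12−5)(12−3)(12−6) = 10·7·9·6 = 3780 ≡ 10, so v_1 = 10^{−1} = 4 (mod 13).
  i = 2 (α = 2): (2−12)(2−5)(2−3)(2−6) = (−10)·(−3)·(−1)·(−4) = 120 ≡ 3, so v_2 = 3^{−1} = 9 (mod 13).
  i = 3 (α = 5): (5−12)(5−2)(5−3)(5−6) = (−7)·3·2·(−1) = 42 ≡ 3, so v_3 = 3^{−1} = 9 (mod 13).
  i = 4 (α = 3): (3−12)(3−2)(3−5)(3−6) = (−9)·1·(−2)·(−3) = −54 ≡ 11, so v_4 = 11^{−1} = 6 (mod 13).
  i = 5 (α = 6): (6−12)(6−2)(6−5)(6−3) = (−6)·4·1·3 = −72 ≡ 6, so v_5 = 6^{−1} = 11 (mod 13).
  v = [4, 9, 9, 6, 11].
Step 2: syndromes of r = [0, 9, 5, 12, 11] (all sums mod 13).
  S_0 = Σ v_i r_i = 4·0 + 9·9 + 9·5 + 6·12 + 11·11 = 319 ≡ 7.
  S_1 = Σ v_i α_i r_i = 4·12·0 + 9·2·9 + 9·5·5 + 6·3·12 + 11·6·11 = 1329 ≡ 3.
  α_i^2 mod 13 = [1, 4, 12, 9, 10].
  S_2 = Σ v_i α_i^2 r_i = 4·1·0 + 9·4·9 + 9·12·5 + 6·9·12 + 11·10·11 = 2722 ≡ 5.
  S = (7, 3, 5) ≠ 0, so r is not a codeword (an error is present).
Step 3: locate the error. For a single error e at position i, S_ℓ = v_i·e·α_i^ℓ, so α_err = S_1/S_0.
  S_0^{−1} = 7^{−1} = 2 (mod 13), so α_err = 3·2 = 6 ≡ 6 = α_5. Error position i = 5.
  Consistency check: S_2/S_1 = 5·9 = 45 ≡ 6 = α_err ✓ (single-error assumption holds).
Step 4: error magnitude e = S_0/v_5 = S_0·∏_{j≠5}(α_5 − α_j) = 7·6 = 42 ≡ 3 (mod 13).
Step 5: correct position 5: c_5 = r_5 − e = 11 − 3 ≡ 8 (mod 13). Hence c = [0, 9, 5, 12, 8].
  Check: interpolating c through the α_i gives m(x) = 3 + 3·x (degree < 2) with m(α_i) = c_i for every i, so c is indeed a codeword.


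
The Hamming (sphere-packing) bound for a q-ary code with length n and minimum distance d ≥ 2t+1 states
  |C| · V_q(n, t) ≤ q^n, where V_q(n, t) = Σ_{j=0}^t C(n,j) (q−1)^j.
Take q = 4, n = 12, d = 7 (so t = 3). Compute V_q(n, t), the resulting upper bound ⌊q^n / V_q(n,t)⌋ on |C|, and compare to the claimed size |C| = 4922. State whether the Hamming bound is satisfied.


V_q(n, t) = 6571, q^n = 16777216, Hamming bound = 2553, |C| = 4922 > bound (violated).

Step 1: Compute V_q(n, t) = Σ_{j=0}^3 C(n, j) (q−1)^j.
  j = 0: C(12,0)·(3)^0 = 1·1 = 1.
  j = 1: C(12,1)·(3)^1 = 12·3 = 36.
  j = 2: C(12,2)·(3)^2 = 66·9 = 594.
  j = 3: C(12,3)·(3)^3 = 220·27 = 5940.
  V_q(n, t) = 1 + 36 + 594 + 5940 = 6571.
Step 2: q^n = 4^12 = 16777216.
Step 3: Hamming bound ⌊q^n / V_q(n,t)⌋ = ⌊16777216/6571⌋ = 2553.
Step 4: Compare |C| = 4922 to 2553: violated.
The claimed |C| lies above the Hamming bound, so no 4-ary code of length 12 with d ≥ 7 can have 4922 codewords.


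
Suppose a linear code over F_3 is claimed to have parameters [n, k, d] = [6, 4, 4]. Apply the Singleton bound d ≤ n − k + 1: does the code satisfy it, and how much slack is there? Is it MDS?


Singleton RHS = n − k + 1 = 3, slack = -1, bound violated (no such code; not MDS).

Singleton bound: d ≤ n − k + 1.
Here n = 6, k = 4, so n − k + 1 = 3.
Given d = 4, check d ≤ 3: NO.
Slack = (n − k + 1) − d = -1.
The slack is negative: d = 4 exceeds n − k + 1 = 3 by 1, so the Singleton bound is violated and no linear [6, 4, 4]_3 code can exist. In particular it is not MDS (MDS requires d = n − k + 1 exactly).
Description: the claimed parameters are [6, 4, 4]_3; such a code would be impossible (violates the Singleton bound).


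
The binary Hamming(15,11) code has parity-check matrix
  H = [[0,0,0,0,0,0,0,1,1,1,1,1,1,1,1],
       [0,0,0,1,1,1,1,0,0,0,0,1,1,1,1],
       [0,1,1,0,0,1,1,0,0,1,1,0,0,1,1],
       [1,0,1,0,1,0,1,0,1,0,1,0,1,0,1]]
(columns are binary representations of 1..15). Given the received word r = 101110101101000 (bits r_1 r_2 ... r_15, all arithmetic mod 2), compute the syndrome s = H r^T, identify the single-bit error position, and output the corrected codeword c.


s = (1, 0, 1, 1)^T, error position = 11, corrected codeword c = 101110101111000

Compute s = H r^T mod 2 one row at a time:
  s_1 = 0 + 1 + 1 + 0 + 1 + 0 + 0 + 0 = 3 ≡ 1 (mod 2).
  s_2 = 1 + 1 + 0 + 1 + 1 + 0 + 0 + 0 = 4 ≡ 0 (mod 2).
  s_3 = 0 + 1 + 0 + 1 + 1 + 0 + 0 + 0 = 3 ≡ 1 (mod 2).
  s_4 = 1 + 1 + 1 + 1 + 1 + 0 + 0 + 0 = 5 ≡ 1 (mod 2).
s = (1, 0, 1, 1)^T — this equals column 11 of H (binary 1011), so error is at position 11.
Correct: flip bit 11 of r = 101110101101000 to get c = 101110101111000.


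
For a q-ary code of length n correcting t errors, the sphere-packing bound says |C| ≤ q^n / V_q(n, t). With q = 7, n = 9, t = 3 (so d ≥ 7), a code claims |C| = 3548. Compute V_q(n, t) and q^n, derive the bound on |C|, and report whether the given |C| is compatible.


V_q(n, t) = 19495, q^n = 40353607, Hamming bound = 2069, |C| = 3548 > bound (violated).

Step 1: Compute V_q(n, t) = Σ_{j=0}^3 C(n, j) (q−1)^j.
  j = 0: C(9,0)·(6)^0 = 1·1 = 1.
  j = 1: C(9,1)·(6)^1 = 9·6 = 54.
  j = 2: C(9,2)·(6)^2 = 36·36 = 1296.
  j = 3: C(9,3)·(6)^3 = 84·216 = 18144.
  V_q(n, t) = 1 + 54 + 1296 + 18144 = 19495.
Step 2: q^n = 7^9 = 40353607.
Step 3: Hamming bound ⌊q^n / V_q(n,t)⌋ = ⌊40353607/19495⌋ = 2069.
Step 4: Compare |C| = 3548 to 2069: violated.
The claimed |C| lies above the Hamming bound, so no 7-ary code of length 9 with d ≥ 7 can have 3548 codewords.


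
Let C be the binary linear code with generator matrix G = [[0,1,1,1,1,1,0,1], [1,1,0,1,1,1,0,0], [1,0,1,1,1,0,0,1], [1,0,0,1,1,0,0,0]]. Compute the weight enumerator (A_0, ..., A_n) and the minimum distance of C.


Weight distribution: A_0 = 1, A_1 = 1, A_2 = 3, A_3 = 3, A_4 = 3, A_5 = 3, A_6 = 1, A_7 = 1. Minimum distance d = 1.

Enumerate all 2^4 = 16 messages m ∈ F_2^4.
For each, compute codeword c = mG in F_2^8, then tally its weight.
  m = 0000 → c = 00000000, weight = 0.
  m = 1000 → c = 01111101, weight = 6.
  m = 0100 → c = 11011100, weight = 5.
  m = 1100 → c = 10100001, weight = 3.
  m = 0010 → c = 10111001, weight = 5.
  m = 1010 → c = 11000100, weight = 3.
  m = 0110 → c = 01100101, weight = 4.
  m = 1110 → c = 00011000, weight = 2.
  m = 0001 → c = 10011000, weight = 3.
  m = 1001 → c = 11100101, weight = 5.
  m = 0101 → c = 01000100, weight = 2.
  m = 1101 → c = 00111001, weight = 4.
  m = 0011 → c = 00100001, weight = 2.
  m = 1011 → c = 01011100, weight = 4.
  m = 0111 → c = 11111101, weight = 7.
  m = 1111 → c = 10000000, weight = 1.
Tally weights:
  weight 0: 1 codewords.
  weight 1: 1 codewords.
  weight 2: 3 codewords.
  weight 3: 3 codewords.
  weight 4: 3 codewords.
  weight 5: 3 codewords.
  weight 6: 1 codewords.
  weight 7: 1 codewords.
Minimum distance d = smallest w > 0 with A_w > 0 = 1.
Sanity: Σ A_w = 16 = 2^4 = 16 ✓.


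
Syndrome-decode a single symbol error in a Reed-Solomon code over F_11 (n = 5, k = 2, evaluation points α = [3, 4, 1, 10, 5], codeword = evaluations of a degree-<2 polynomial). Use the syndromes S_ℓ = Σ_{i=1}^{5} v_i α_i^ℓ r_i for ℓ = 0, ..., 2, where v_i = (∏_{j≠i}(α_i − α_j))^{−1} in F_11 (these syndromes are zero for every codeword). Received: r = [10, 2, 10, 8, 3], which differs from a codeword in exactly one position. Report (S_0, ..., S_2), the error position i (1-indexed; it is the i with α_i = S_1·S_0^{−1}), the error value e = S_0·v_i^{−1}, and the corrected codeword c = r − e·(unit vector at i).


S = (4, 1, 3), error at position 1, error magnitude e = 9, c = [1, 2, 10, 8, 3].

Step 1: column multipliers v_i = (∏_{j≠i}(α_i − α_j))^{−1} mod 11.
  i = 1 (α = 3): (3−4)(3−1)(3−10)(3−5) = (−1)·2·(−7)·(−2) = −28 ≡ 5, so v_1 = 5^{−1} = 9 (mod 11).
  i = 2 (α = 4): (4−3)(4−1)(4−10)(4−5) = 1·3·(−6)·(−1) = 18 ≡ 7, so v_2 = 7^{−1} = 8 (mod 11).
  i = 3 (α = 1): (1−3)(1−4)(1−10)(1−5) = (−2)·(−3)·(−9)·(−4) = 216 ≡ 7, so v_3 = 7^{−1} = 8 (mod 11).
  i = 4 (α = 10): (10−3)(10−4)(10−1)(10−5) = 7·6·9·5 = 1890 ≡ 9, so v_4 = 9^{−1} = 5 (mod 11).
  i = 5 (α = 5): (5−3)(5−4)(5−1)(5−10) = 2·1·4·(−5) = −40 ≡ 4, so v_5 = 4^{−1} = 3 (mod 11).
  v = [9, 8, 8, 5, 3].
Step 2: syndromes of r = [10, 2, 10, 8, 3] (all sums mod 11).
  S_0 = Σ v_i r_i = 9·10 + 8·2 + 8·10 + 5·8 + 3·3 = 235 ≡ 4.
  S_1 = Σ v_i α_i r_i = 9·3·10 + 8·4·2 + 8·1·10 + 5·10·8 + 3·5·3 = 859 ≡ 1.
  α_i^2 mod 11 = [9, 5, 1, 1, 3].
  S_2 = Σ v_i α_i^2 r_i = 9·9·10 + 8·5·2 + 8·1·10 + 5·1·8 + 3·3·3 = 1037 ≡ 3.
  S = (4, 1, 3) ≠ 0, so r is not a codeword (an error is present).
Step 3: locate the error. For a single error e at position i, S_ℓ = v_i·e·α_i^ℓ, so α_err = S_1/S_0.
  S_0^{−1} = 4^{−1} = 3 (mod 11), so α_err = 1·3 = 3 ≡ 3 = α_1. Error position i = 1.
  Consistency check: S_2/S_1 = 3·1 = 3 ≡ 3 = α_err ✓ (single-error assumption holds).
Step 4: error magnitude e = S_0/v_1 = S_0·∏_{j≠1}(α_1 − α_j) = 4·5 = 20 ≡ 9 (mod 11).
Step 5: correct position 1: c_1 = r_1 − e = 10 − 9 ≡ 1 (mod 11). Hence c = [1, 2, 10, 8, 3].
  Check: interpolating c through the α_i gives m(x) = 9 + 1·x (degree < 2) with m(α_i) = c_i for every i, so c is indeed a codeword.


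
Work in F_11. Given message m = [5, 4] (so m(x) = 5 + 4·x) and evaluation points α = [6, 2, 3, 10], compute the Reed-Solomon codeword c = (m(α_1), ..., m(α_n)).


c = [7, 2, 6, 1]

Message polynomial: m(x) = 5 + 4·x (mod 11).
For each evaluation point α_i, compute m(α_i) mod 11:
  α_1 = 6: Horner steps 4 → 7, so m(6) = 7.
  α_2 = 2: Horner steps 4 → 2, so m(2) = 2.
  α_3 = 3: Horner steps 4 → 6, so m(3) = 6.
  α_4 = 10: Horner steps 4 → 1, so m(10) = 1.
Codeword c = [7, 2, 6, 1] ∈ F_11^4.


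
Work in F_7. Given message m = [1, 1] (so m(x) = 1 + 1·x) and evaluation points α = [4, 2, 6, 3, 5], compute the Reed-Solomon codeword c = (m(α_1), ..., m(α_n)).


c = [5, 3, 0, 4, 6]

Message polynomial: m(x) = 1 + 1·x (mod 7).
For each evaluation point α_i, compute m(α_i) mod 7:
  α_1 = 4: Horner steps 1 → 5, so m(4) = 5.
  α_2 = 2: Horner steps 1 → 3, so m(2) = 3.
  α_3 = 6: Horner steps 1 → 0, so m(6) = 0.
  α_4 = 3: Horner steps 1 → 4, so m(3) = 4.
  α_5 = 5: Horner steps 1 → 6, so m(5) = 6.
Codeword c = [5, 3, 0, 4, 6] ∈ F_7^5.


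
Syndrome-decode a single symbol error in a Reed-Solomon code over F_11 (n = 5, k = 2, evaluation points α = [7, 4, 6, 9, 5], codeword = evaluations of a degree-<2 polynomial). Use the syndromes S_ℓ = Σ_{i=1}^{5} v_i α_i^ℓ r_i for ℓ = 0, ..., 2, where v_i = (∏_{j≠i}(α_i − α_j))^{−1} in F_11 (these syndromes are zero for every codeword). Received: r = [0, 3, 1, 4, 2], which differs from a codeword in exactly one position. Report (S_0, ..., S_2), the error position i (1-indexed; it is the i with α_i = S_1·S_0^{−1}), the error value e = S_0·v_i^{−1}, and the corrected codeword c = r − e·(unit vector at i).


S = (5, 1, 9), error at position 4, error magnitude e = 6, c = [0, 3, 1, 9, 2].

Step 1: column multipliers v_i = (∏_{j≠i}(α_i − α_j))^{−1} mod 11.
  i = 1 (α = 7): (7−4)(7−6)(7−9)(7−5) = 3·1·(−2)·2 = −12 ≡ 10, so v_1 = 10^{−1} = 10 (mod 11).
  i = 2 (α = 4): (4−7)(4−6)(4−9)(4−5) = (−3)·(−2)·(−5)·(−1) = 30 ≡ 8, so v_2 = 8^{−1} = 7 (mod 11).
  i = 3 (α = 6): (6−7)(6−4)(6−9)(6−5) = (−1)·2·(−3)·1 = 6 ≡ 6, so v_3 = 6^{−1} = 2 (mod 11).
  i = 4 (α = 9): (9−7)(9−4)(9−6)(9−5) = 2·5·3·4 = 120 ≡ 10, so v_4 = 10^{−1} = 10 (mod 11).
  i = 5 (α = 5): (5−7)(5−4)(5−6)(5−9) = (−2)·1·(−1)·(−4) = −8 ≡ 3, so v_5 = 3^{−1} = 4 (mod 11).
  v = [10, 7, 2, 10, 4].
Step 2: syndromes of r = [0, 3, 1, 4, 2] (all sums mod 11).
  S_0 = Σ v_i r_i = 10·0 + 7·3 + 2·1 + 10·4 + 4·2 = 71 ≡ 5.
  S_1 = Σ v_i α_i r_i = 10·7·0 + 7·4·3 + 2·6·1 + 10·9·4 + 4·5·2 = 496 ≡ 1.
  α_i^2 mod 11 = [5, 5, 3, 4, 3].
  S_2 = Σ v_i α_i^2 r_i = 10·5·0 + 7·5·3 + 2·3·1 + 10·4·4 + 4·3·2 = 295 ≡ 9.
  S = (5, 1, 9) ≠ 0, so r is not a codeword (an error is present).
Step 3: locate the error. For a single error e at position i, S_ℓ = v_i·e·α_i^ℓ, so α_err = S_1/S_0.
  S_0^{−1} = 5^{−1} = 9 (mod 11), so α_err = 1·9 = 9 ≡ 9 = α_4. Error position i = 4.
  Consistency check: S_2/S_1 = 9·1 = 9 ≡ 9 = α_err ✓ (single-error assumption holds).
Step 4: error magnitude e = S_0/v_4 = S_0·∏_{j≠4}(α_4 − α_j) = 5·10 = 50 ≡ 6 (mod 11).
Step 5: correct position 4: c_4 = r_4 − e = 4 − 6 ≡ 9 (mod 11). Hence c = [0, 3, 1, 9, 2].
  Check: interpolating c through the α_i gives m(x) = 7 + 10·x (degree < 2) with m(α_i) = c_i for every i, so c is indeed a codeword.


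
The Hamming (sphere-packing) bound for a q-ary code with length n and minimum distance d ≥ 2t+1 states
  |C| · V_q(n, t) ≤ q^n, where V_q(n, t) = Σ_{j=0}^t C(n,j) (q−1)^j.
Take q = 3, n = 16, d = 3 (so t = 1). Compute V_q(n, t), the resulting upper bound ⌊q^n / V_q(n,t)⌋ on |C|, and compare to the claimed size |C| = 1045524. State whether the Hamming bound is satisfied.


V_q(n, t) = 33, q^n = 43046721, Hamming bound = 1304446, |C| = 1045524 ≤ bound (satisfied).

Step 1: Compute V_q(n, t) = Σ_{j=0}^1 C(n, j) (q−1)^j.
  j = 0: C(16,0)·(2)^0 = 1·1 = 1.
  j = 1: C(16,1)·(2)^1 = 16·2 = 32.
  V_q(n, t) = 1 + 32 = 33.
Step 2: q^n = 3^16 = 43046721.
Step 3: Hamming bound ⌊q^n / V_q(n,t)⌋ = ⌊43046721/33⌋ = 1304446.
Step 4: Compare |C| = 1045524 to 1304446: satisfied.
The claimed |C| lies below the Hamming bound.


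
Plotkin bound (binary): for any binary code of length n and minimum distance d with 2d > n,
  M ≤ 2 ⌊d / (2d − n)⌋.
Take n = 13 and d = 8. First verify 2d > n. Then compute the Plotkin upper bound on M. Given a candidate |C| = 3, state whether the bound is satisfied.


Plotkin bound M ≤ 4; given |C| = 3 ≤ bound (satisfied).

Check applicability: 2d = 16, n = 13.
2d − n = 3 > 0, so Plotkin applies.
Compute d/(2d−n) = 8/3 ≈ 2.6667.
⌊d/(2d−n)⌋ = 2.
Plotkin bound: M ≤ 2·2 = 4.
Given |C| = 3, check: satisfied.
This |C| is below the Plotkin bound.


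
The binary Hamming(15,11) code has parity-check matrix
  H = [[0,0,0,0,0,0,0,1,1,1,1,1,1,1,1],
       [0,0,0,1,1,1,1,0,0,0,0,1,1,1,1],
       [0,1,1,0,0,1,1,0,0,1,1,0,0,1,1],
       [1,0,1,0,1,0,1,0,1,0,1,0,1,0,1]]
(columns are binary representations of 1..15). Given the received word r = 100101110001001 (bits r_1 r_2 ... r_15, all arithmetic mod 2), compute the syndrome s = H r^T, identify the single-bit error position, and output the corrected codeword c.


s = (1, 1, 1, 1)^T, error position = 15, corrected codeword c = 100101110001000

Compute s = H r^T mod 2 one row at a time:
  s_1 = 1 + 0 + 0 + 0 + 1 + 0 + 0 + 1 = 3 ≡ 1 (mod 2).
  s_2 = 1 + 0 + 1 + 1 + 1 + 0 + 0 + 1 = 5 ≡ 1 (mod 2).
  s_3 = 0 + 0 + 1 + 1 + 0 + 0 + 0 + 1 = 3 ≡ 1 (mod 2).
  s_4 = 1 + 0 + 0 + 1 + 0 + 0 + 0 + 1 = 3 ≡ 1 (mod 2).
s = (1, 1, 1, 1)^T — this equals column 15 of H (binary 1111), so error is at position 15.
Correct: flip bit 15 of r = 100101110001001 to get c = 100101110001000.


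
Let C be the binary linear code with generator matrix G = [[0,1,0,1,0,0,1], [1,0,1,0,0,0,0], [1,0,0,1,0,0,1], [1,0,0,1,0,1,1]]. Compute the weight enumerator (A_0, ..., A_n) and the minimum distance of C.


Weight distribution: A_0 = 1, A_1 = 1, A_2 = 3, A_3 = 6, A_4 = 3, A_5 = 1, A_6 = 1. Minimum distance d = 1.

Enumerate all 2^4 = 16 messages m ∈ F_2^4.
For each, compute codeword c = mG in F_2^7, then tally its weight.
  m = 0000 → c = 0000000, weight = 0.
  m = 1000 → c = 0101001, weight = 3.
  m = 0100 → c = 1010000, weight = 2.
  m = 1100 → c = 1111001, weight = 5.
  m = 0010 → c = 1001001, weight = 3.
  m = 1010 → c = 1100000, weight = 2.
  m = 0110 → c = 0011001, weight = 3.
  m = 1110 → c = 0110000, weight = 2.
  m = 0001 → c = 1001011, weight = 4.
  m = 1001 → c = 1100010, weight = 3.
  m = 0101 → c = 0011011, weight = 4.
  m = 1101 → c = 0110010, weight = 3.
  m = 0011 → c = 0000010, weight = 1.
  m = 1011 → c = 0101011, weight = 4.
  m = 0111 → c = 1010010, weight = 3.
  m = 1111 → c = 1111011, weight = 6.
Tally weights:
  weight 0: 1 codewords.
  weight 1: 1 codewords.
  weight 2: 3 codewords.
  weight 3: 6 codewords.
  weight 4: 3 codewords.
  weight 5: 1 codewords.
  weight 6: 1 codewords.
Minimum distance d = smallest w > 0 with A_w > 0 = 1.
Sanity: Σ A_w = 16 = 2^4 = 16 ✓.


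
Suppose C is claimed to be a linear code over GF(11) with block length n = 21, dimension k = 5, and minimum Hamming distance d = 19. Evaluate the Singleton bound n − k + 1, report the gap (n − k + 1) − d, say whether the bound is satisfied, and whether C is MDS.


Singleton RHS = n − k + 1 = 17, slack = -2, bound violated (no such code; not MDS).

Singleton bound: d ≤ n − k + 1.
Here n = 21, k = 5, so n − k + 1 = 17.
Given d = 19, check d ≤ 17: NO.
Slack = (n − k + 1) − d = -2.
The slack is negative: d = 19 exceeds n − k + 1 = 17 by 2, so the Singleton bound is violated and no linear [21, 5, 19]_11 code can exist. In particular it is not MDS (MDS requires d = n − k + 1 exactly).
Description: the claimed parameters are [21, 5, 19]_11; such a code would be impossible (violates the Singleton bound).


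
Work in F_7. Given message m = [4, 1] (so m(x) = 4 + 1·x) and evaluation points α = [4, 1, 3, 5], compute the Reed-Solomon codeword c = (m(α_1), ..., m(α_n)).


c = [1, 5, 0, 2]

Message polynomial: m(x) = 4 + 1·x (mod 7).
For each evaluation point α_i, compute m(α_i) mod 7:
  α_1 = 4: Horner steps 1 → 1, so m(4) = 1.
  α_2 = 1: Horner steps 1 → 5, so m(1) = 5.
  α_3 = 3: Horner steps 1 → 0, so m(3) = 0.
  α_4 = 5: Horner steps 1 → 2, so m(5) = 2.
Codeword c = [1, 5, 0, 2] ∈ F_7^4.


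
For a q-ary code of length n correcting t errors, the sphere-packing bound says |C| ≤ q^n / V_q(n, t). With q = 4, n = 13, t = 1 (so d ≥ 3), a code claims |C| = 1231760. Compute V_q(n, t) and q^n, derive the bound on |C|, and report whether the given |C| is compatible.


V_q(n, t) = 40, q^n = 67108864, Hamming bound = 1677721, |C| = 1231760 ≤ bound (satisfied).

Step 1: Compute V_q(n, t) = Σ_{j=0}^1 C(n, j) (q−1)^j.
  j = 0: C(13,0)·(3)^0 = 1·1 = 1.
  j = 1: C(13,1)·(3)^1 = 13·3 = 39.
  V_q(n, t) = 1 + 39 = 40.
Step 2: q^n = 4^13 = 67108864.
Step 3: Hamming bound ⌊q^n / V_q(n,t)⌋ = ⌊67108864/40⌋ = 1677721.
Step 4: Compare |C| = 1231760 to 1677721: satisfied.
The claimed |C| lies below the Hamming bound.


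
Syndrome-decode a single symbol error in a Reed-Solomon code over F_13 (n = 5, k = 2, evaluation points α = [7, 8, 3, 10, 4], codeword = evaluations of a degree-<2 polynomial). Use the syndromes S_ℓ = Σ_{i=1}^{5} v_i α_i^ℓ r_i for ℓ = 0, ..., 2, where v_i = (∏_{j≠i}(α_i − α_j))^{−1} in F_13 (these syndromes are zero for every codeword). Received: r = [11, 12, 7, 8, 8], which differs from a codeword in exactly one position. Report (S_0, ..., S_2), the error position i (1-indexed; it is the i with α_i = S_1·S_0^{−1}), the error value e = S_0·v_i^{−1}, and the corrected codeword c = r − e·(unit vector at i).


S = (4, 1, 10), error at position 4, error magnitude e = 7, c = [11, 12, 7, 1, 8].

Step 1: column multipliers v_i = (∏_{j≠i}(α_i − α_j))^{−1} mod 13.
  i = 1 (α = 7): (7−8)(7−3)(7−10)(7−4) = (−1)·4·(−3)·3 = 36 ≡ 10, so v_1 = 10^{−1} = 4 (mod 13).
  i = 2 (α = 8): (8−7)(8−3)(8−10)(8−4) = 1·5·(−2)·4 = −40 ≡ 12, so v_2 = 12^{−1} = 12 (mod 13).
  i = 3 (α = 3): (3−7)(3−8)(3−10)(3−4) = (−4)·(−5)·(−7)·(−1) = 140 ≡ 10, so v_3 = 10^{−1} = 4 (mod 13).
  i = 4 (α = 10): (10−7)(10−8)(10−3)(10−4) = 3·2·7·6 = 252 ≡ 5, so v_4 = 5^{−1} = 8 (mod 13).
  i = 5 (α = 4): (4−7)(4−8)(4−3)(4−10) = (−3)·(−4)·1·(−6) = −72 ≡ 6, so v_5 = 6^{−1} = 11 (mod 13).
  v = [4, 12, 4, 8, 11].
Step 2: syndromes of r = [11, 12, 7, 8, 8] (all sums mod 13).
  S_0 = Σ v_i r_i = 4·11 + 12·12 + 4·7 + 8·8 + 11·8 = 368 ≡ 4.
  S_1 = Σ v_i α_i r_i = 4·7·11 + 12·8·12 + 4·3·7 + 8·10·8 + 11·4·8 = 2536 ≡ 1.
  α_i^2 mod 13 = [10, 12, 9, 9, 3].
  S_2 = Σ v_i α_i^2 r_i = 4·10·11 + 12·12·12 + 4·9·7 + 8·9·8 + 11·3·8 = 3260 ≡ 10.
  S = (4, 1, 10) ≠ 0, so r is not a codeword (an error is present).
Step 3: locate the error. For a single error e at position i, S_ℓ = v_i·e·α_i^ℓ, so α_err = S_1/S_0.
  S_0^{−1} = 4^{−1} = 10 (mod 13), so α_err = 1·10 = 10 ≡ 10 = α_4. Error position i = 4.
  Consistency check: S_2/S_1 = 10·1 = 10 ≡ 10 = α_err ✓ (single-error assumption holds).
Step 4: error magnitude e = S_0/v_4 = S_0·∏_{j≠4}(α_4 − α_j) = 4·5 = 20 ≡ 7 (mod 13).
Step 5: correct position 4: c_4 = r_4 − e = 8 − 7 ≡ 1 (mod 13). Hence c = [11, 12, 7, 1, 8].
  Check: interpolating c through the α_i gives m(x) = 4 + 1·x (degree < 2) with m(α_i) = c_i for every i, so c is indeed a codeword.


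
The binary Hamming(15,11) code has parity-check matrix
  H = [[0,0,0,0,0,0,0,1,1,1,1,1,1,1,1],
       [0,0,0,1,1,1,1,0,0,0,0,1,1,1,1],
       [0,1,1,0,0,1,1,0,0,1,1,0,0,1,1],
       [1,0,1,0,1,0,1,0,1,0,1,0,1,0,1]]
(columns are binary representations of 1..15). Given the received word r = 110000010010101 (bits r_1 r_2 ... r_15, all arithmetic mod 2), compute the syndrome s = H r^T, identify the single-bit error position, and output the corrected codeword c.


s = (0, 0, 1, 0)^T, error position = 2, corrected codeword c = 100000010010101

Compute s = H r^T mod 2 one row at a time:
  s_1 = 1 + 0 + 0 + 1 + 0 + 1 + 0 + 1 = 4 ≡ 0 (mod 2).
  s_2 = 0 + 0 + 0 + 0 + 0 + 1 + 0 + 1 = 2 ≡ 0 (mod 2).
  s_3 = 1 + 0 + 0 + 0 + 0 + 1 + 0 + 1 = 3 ≡ 1 (mod 2).
  s_4 = 1 + 0 + 0 + 0 + 0 + 1 + 1 + 1 = 4 ≡ 0 (mod 2).
s = (0, 0, 1, 0)^T — this equals column 2 of H (binary 0010), so error is at position 2.
Correct: flip bit 2 of r = 110000010010101 to get c = 100000010010101.


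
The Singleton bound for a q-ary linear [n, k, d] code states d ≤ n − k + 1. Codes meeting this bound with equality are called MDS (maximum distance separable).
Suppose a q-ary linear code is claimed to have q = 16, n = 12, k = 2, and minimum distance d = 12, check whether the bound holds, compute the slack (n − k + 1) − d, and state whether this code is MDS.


Singleton RHS = n − k + 1 = 11, slack = -1, bound violated (no such code; not MDS).

Singleton bound: d ≤ n − k + 1.
Here n = 12, k = 2, so n − k + 1 = 11.
Given d = 12, check d ≤ 11: NO.
Slack = (n − k + 1) − d = -1.
The slack is negative: d = 12 exceeds n − k + 1 = 11 by 1, so the Singleton bound is violated and no linear [12, 2, 12]_16 code can exist. In particular it is not MDS (MDS requires d = n − k + 1 exactly).
Description: the claimed parameters are [12, 2, 12]_16; such a code would be impossible (violates the Singleton bound).


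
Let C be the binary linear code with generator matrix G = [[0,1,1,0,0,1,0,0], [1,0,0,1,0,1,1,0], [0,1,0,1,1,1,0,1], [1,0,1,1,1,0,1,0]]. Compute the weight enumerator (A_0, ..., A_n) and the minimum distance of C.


Weight distribution: A_0 = 1, A_2 = 1, A_3 = 4, A_4 = 3, A_5 = 4, A_6 = 3. Minimum distance d = 2.

Enumerate all 2^4 = 16 messages m ∈ F_2^4.
For each, compute codeword c = mG in F_2^8, then tally its weight.
  m = 0000 → c = 00000000, weight = 0.
  m = 1000 → c = 01100100, weight = 3.
  m = 0100 → c = 10010110, weight = 4.
  m = 1100 → c = 11110010, weight = 5.
  m = 0010 → c = 01011101, weight = 5.
  m = 1010 → c = 00111001, weight = 4.
  m = 0110 → c = 11001011, weight = 5.
  m = 1110 → c = 10101111, weight = 6.
  m = 0001 → c = 10111010, weight = 5.
  m = 1001 → c = 11011110, weight = 6.
  m = 0101 → c = 00101100, weight = 3.
  m = 1101 → c = 01001000, weight = 2.
  m = 0011 → c = 11100111, weight = 6.
  m = 1011 → c = 10000011, weight = 3.
  m = 0111 → c = 01110001, weight = 4.
  m = 1111 → c = 00010101, weight = 3.
Tally weights:
  weight 0: 1 codewords.
  weight 2: 1 codewords.
  weight 3: 4 codewords.
  weight 4: 3 codewords.
  weight 5: 4 codewords.
  weight 6: 3 codewords.
Minimum distance d = smallest w > 0 with A_w > 0 = 2.
Sanity: Σ A_w = 16 = 2^4 = 16 ✓.


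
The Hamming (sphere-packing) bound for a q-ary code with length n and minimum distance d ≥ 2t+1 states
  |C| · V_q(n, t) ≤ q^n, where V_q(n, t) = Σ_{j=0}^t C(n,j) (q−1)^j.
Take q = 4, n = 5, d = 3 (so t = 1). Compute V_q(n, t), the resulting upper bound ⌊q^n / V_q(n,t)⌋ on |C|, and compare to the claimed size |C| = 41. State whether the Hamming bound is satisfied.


V_q(n, t) = 16, q^n = 1024, Hamming bound = 64, |C| = 41 ≤ bound (satisfied).

Step 1: Compute V_q(n, t) = Σ_{j=0}^1 C(n, j) (q−1)^j.
  j = 0: C(5,0)·(3)^0 = 1·1 = 1.
  j = 1: C(5,1)·(3)^1 = 5·3 = 15.
  V_q(n, t) = 1 + 15 = 16.
Step 2: q^n = 4^5 = 1024.
Step 3: Hamming bound ⌊q^n / V_q(n,t)⌋ = ⌊1024/16⌋ = 64.
Step 4: Compare |C| = 41 to 64: satisfied.
The claimed |C| lies below the Hamming bound.


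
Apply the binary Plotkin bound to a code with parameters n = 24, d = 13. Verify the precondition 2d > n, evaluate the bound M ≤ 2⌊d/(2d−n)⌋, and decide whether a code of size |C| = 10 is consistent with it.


Plotkin bound M ≤ 12; given |C| = 10 ≤ bound (satisfied).

Check applicability: 2d = 26, n = 24.
2d − n = 2 > 0, so Plotkin applies.
Compute d/(2d−n) = 13/2 ≈ 6.5000.
⌊d/(2d−n)⌋ = 6.
Plotkin bound: M ≤ 2·6 = 12.
Given |C| = 10, check: satisfied.
This |C| is below the Plotkin bound.
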